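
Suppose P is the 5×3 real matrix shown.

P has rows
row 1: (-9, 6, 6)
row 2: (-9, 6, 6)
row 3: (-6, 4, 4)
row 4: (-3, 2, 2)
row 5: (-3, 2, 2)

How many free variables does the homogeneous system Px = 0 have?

2

Row reduce to echelon form.
R2 ← R2 − R1: [0, 0, 0]
R3 ← R3 − (2/3)·R1: [0, 0, 0]
R4 ← R4 − (1/3)·R1: [0, 0, 0]
R5 ← R5 − (1/3)·R1: [0, 0, 0]
1 nonzero row, so rank(P) = 1.
P has 3 columns; by rank–nullity, nullity = 3 − 1 = 2.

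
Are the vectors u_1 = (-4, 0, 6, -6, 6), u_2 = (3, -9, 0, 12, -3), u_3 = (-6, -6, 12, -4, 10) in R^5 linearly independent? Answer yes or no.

no

Form the matrix with these vectors as rows and row reduce.
R2 ← R2 + (3/4)·R1: [0, -9, 9/2, 15/2, 3/2]
R3 ← R3 − (3/2)·R1: [0, -6, 3, 5, 1]
R3 ← R3 − (2/3)·R2: [0, 0, 0, 0, 0]
2 nonzero rows, so the 3 vectors span a space of dimension 2.
Since 2 < 3, the vectors are linearly dependent.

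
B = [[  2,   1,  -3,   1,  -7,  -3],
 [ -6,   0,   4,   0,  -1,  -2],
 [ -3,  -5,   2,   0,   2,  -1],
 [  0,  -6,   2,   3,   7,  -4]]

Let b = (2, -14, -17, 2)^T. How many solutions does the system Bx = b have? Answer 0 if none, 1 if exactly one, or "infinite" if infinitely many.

infinite

Row reduce the augmented matrix [B | b].
R2 ← R2 + (3)·R1: [0, 3, -5, 3, -22, -11, -8]
R3 ← R3 + (3/2)·R1: [0, -7/2, -5/2, 3/2, -17/2, -11/2, -14]
R3 ← R3 + (7/6)·R2: [0, 0, -25/3, 5, -205/6, -55/3, -70/3]
R4 ← R4 + (2)·R2: [0, 0, -8, 9, -37, -26, -14]
R4 ← R4 − (24/25)·R3: [0, 0, 0, 21/5, -21/5, -42/5, 42/5]
The echelon form has 4 nonzero rows, and every pivot lies in the first 6 columns, so rank(B) = rank([B|b]) = 4.
The system is consistent.
rank = 4 < 6 unknowns, so there are infinitely many solutions.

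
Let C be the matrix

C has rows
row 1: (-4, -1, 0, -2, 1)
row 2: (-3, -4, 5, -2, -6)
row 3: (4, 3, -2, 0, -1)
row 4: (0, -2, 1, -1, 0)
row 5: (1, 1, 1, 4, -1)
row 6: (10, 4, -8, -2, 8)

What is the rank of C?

Row reduce to echelon form.
R2 ← R2 − (3/4)·R1: [0, -13/4, 5, -1/2, -27/4]
R3 ← R3 + R1: [0, 2, -2, -2, 0]
R5 ← R5 + (1/4)·R1: [0, 3/4, 1, 7/2, -3/4]
R6 ← R6 + (5/2)·R1: [0, 3/2, -8, -7, 21/2]
R3 ← R3 + (8/13)·R2: [0, 0, 14/13, -30/13, -54/13]
R4 ← R4 − (8/13)·R2: [0, 0, -27/13, -9/13, 54/13]
R5 ← R5 + (3/13)·R2: [0, 0, 28/13, 44/13, -30/13]
R6 ← R6 + (6/13)·R2: [0, 0, -74/13, -94/13, 96/13]
R4 ← R4 + (27/14)·R3: [0, 0, 0, -36/7, -27/7]
R5 ← R5 − (2)·R3: [0, 0, 0, 8, 6]
R6 ← R6 + (37/7)·R3: [0, 0, 0, -136/7, -102/7]
R5 ← R5 + (14/9)·R4: [0, 0, 0, 0, 0]
R6 ← R6 − (34/9)·R4: [0, 0, 0, 0, 0]
Echelon form has 4 nonzero rows, so rank(C) = 4.

4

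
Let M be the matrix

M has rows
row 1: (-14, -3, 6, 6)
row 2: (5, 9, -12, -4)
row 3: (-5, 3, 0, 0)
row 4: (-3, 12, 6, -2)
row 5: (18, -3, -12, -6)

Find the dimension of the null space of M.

0

Row reduce to echelon form.
R2 ← R2 + (5/14)·R1: [0, 111/14, -69/7, -13/7]
R3 ← R3 − (5/14)·R1: [0, 57/14, -15/7, -15/7]
R4 ← R4 − (3/14)·R1: [0, 177/14, 33/7, -23/7]
R5 ← R5 + (9/7)·R1: [0, -48/7, -30/7, 12/7]
R3 ← R3 − (19/37)·R2: [0, 0, 108/37, -44/37]
R4 ← R4 − (59/37)·R2: [0, 0, 756/37, -12/37]
R5 ← R5 + (32/37)·R2: [0, 0, -474/37, 4/37]
R4 ← R4 − (7)·R3: [0, 0, 0, 8]
R5 ← R5 + (79/18)·R3: [0, 0, 0, -46/9]
R5 ← R5 + (23/36)·R4: [0, 0, 0, 0]
4 nonzero rows, so rank(M) = 4.
M has 4 columns; by rank–nullity, nullity = 4 − 4 = 0.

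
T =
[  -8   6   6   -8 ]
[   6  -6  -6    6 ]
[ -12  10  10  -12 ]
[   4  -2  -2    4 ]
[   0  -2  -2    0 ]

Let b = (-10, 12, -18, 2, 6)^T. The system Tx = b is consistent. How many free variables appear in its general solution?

2

Row reduce the augmented matrix [T | b].
R2 ← R2 + (3/4)·R1: [0, -3/2, -3/2, 0, 9/2]
R3 ← R3 − (3/2)·R1: [0, 1, 1, 0, -3]
R4 ← R4 + (1/2)·R1: [0, 1, 1, 0, -3]
R3 ← R3 + (2/3)·R2: [0, 0, 0, 0, 0]
R4 ← R4 + (2/3)·R2: [0, 0, 0, 0, 0]
R5 ← R5 − (4/3)·R2: [0, 0, 0, 0, 0]
The echelon form has 2 nonzero rows, and every pivot lies in the first 4 columns, so rank(T) = rank([T|b]) = 2.
The system is consistent.
Free variables = (unknowns) − (rank) = 4 − 2 = 2.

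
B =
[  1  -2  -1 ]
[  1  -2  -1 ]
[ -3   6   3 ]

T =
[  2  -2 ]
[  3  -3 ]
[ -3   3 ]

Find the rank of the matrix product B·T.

First compute BT:
[[ -1,   1],
 [ -1,   1],
 [  3,  -3]]
Now row reduce the product.
R2 ← R2 − R1: [0, 0]
R3 ← R3 + (3)·R1: [0, 0]
1 nonzero row, so rank(BT) = 1.

1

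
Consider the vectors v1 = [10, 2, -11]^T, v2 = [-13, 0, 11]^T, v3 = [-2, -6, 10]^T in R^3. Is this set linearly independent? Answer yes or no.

yes

Form the matrix with these vectors as rows and row reduce.
R2 ← R2 + (13/10)·R1: [0, 13/5, -33/10]
R3 ← R3 + (1/5)·R1: [0, -28/5, 39/5]
R3 ← R3 + (28/13)·R2: [0, 0, 9/13]
3 nonzero rows, so the 3 vectors span a space of dimension 3.
Since 3 = 3, the vectors are linearly independent.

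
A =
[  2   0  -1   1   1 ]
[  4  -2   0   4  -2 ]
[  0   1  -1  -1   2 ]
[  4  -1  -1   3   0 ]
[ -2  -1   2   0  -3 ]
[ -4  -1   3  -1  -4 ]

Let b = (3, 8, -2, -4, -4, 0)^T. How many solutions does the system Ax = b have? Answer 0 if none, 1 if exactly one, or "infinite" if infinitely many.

Row reduce the augmented matrix [A | b].
R2 ← R2 − (2)·R1: [0, -2, 2, 2, -4, 2]
R4 ← R4 − (2)·R1: [0, -1, 1, 1, -2, -10]
R5 ← R5 + R1: [0, -1, 1, 1, -2, -1]
R6 ← R6 + (2)·R1: [0, -1, 1, 1, -2, 6]
R3 ← R3 + (1/2)·R2: [0, 0, 0, 0, 0, -1]
R4 ← R4 − (1/2)·R2: [0, 0, 0, 0, 0, -11]
R5 ← R5 − (1/2)·R2: [0, 0, 0, 0, 0, -2]
R6 ← R6 − (1/2)·R2: [0, 0, 0, 0, 0, 5]
R4 ← R4 − (11)·R3: [0, 0, 0, 0, 0, 0]
R5 ← R5 − (2)·R3: [0, 0, 0, 0, 0, 0]
R6 ← R6 + (5)·R3: [0, 0, 0, 0, 0, 0]
The echelon form has 3 nonzero rows; the last pivot sits in the augmented column, so rank(A) = 2 but rank([A|b]) = 3.
Since the ranks differ, the system is inconsistent.
It has no solutions.

0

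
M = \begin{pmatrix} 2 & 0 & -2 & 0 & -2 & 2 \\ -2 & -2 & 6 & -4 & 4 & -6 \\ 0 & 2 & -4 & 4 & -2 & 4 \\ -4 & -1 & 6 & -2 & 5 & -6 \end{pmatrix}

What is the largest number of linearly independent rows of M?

2

Row reduce to echelon form.
R2 ← R2 + R1: [0, -2, 4, -4, 2, -4]
R4 ← R4 + (2)·R1: [0, -1, 2, -2, 1, -2]
R3 ← R3 + R2: [0, 0, 0, 0, 0, 0]
R4 ← R4 − (1/2)·R2: [0, 0, 0, 0, 0, 0]
Echelon form has 2 nonzero rows, so rank(M) = 2.
The rank gives the maximum number of linearly independent rows: 2.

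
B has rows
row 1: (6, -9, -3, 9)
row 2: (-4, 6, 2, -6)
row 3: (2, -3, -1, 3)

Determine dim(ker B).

Row reduce to echelon form.
R2 ← R2 + (2/3)·R1: [0, 0, 0, 0]
R3 ← R3 − (1/3)·R1: [0, 0, 0, 0]
1 nonzero row, so rank(B) = 1.
B has 4 columns; by rank–nullity, nullity = 4 − 1 = 3.

3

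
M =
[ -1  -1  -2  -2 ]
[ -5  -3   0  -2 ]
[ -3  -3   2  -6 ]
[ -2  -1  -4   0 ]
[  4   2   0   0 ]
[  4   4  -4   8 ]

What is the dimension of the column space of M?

Row reduce to echelon form.
R2 ← R2 − (5)·R1: [0, 2, 10, 8]
R3 ← R3 − (3)·R1: [0, 0, 8, 0]
R4 ← R4 − (2)·R1: [0, 1, 0, 4]
R5 ← R5 + (4)·R1: [0, -2, -8, -8]
R6 ← R6 + (4)·R1: [0, 0, -12, 0]
R4 ← R4 − (1/2)·R2: [0, 0, -5, 0]
R5 ← R5 + R2: [0, 0, 2, 0]
R4 ← R4 + (5/8)·R3: [0, 0, 0, 0]
R5 ← R5 − (1/4)·R3: [0, 0, 0, 0]
R6 ← R6 + (3/2)·R3: [0, 0, 0, 0]
Echelon form has 3 nonzero rows, so rank(M) = 3.
The column space has dimension equal to the rank: 3.

3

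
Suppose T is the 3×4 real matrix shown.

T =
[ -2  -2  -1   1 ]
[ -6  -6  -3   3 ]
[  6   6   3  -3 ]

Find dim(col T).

Row reduce to echelon form.
R2 ← R2 − (3)·R1: [0, 0, 0, 0]
R3 ← R3 + (3)·R1: [0, 0, 0, 0]
Echelon form has 1 nonzero row, so rank(T) = 1.
The column space has dimension equal to the rank: 1.

1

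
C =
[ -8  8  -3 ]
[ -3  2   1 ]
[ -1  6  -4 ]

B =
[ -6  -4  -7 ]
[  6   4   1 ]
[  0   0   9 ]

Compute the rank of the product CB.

First compute CB:
[[ 96,  64,  37],
 [ 30,  20,  32],
 [ 42,  28, -23]]
Now row reduce the product.
R2 ← R2 − (5/16)·R1: [0, 0, 327/16]
R3 ← R3 − (7/16)·R1: [0, 0, -627/16]
R3 ← R3 + (209/109)·R2: [0, 0, 0]
2 nonzero rows, so rank(CB) = 2.

2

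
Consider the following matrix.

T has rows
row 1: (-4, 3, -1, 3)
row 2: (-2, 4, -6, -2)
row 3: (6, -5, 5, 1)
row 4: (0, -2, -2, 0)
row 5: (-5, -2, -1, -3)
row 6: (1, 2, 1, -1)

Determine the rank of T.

4

Row reduce to echelon form.
R2 ← R2 − (1/2)·R1: [0, 5/2, -11/2, -7/2]
R3 ← R3 + (3/2)·R1: [0, -1/2, 7/2, 11/2]
R5 ← R5 − (5/4)·R1: [0, -23/4, 1/4, -27/4]
R6 ← R6 + (1/4)·R1: [0, 11/4, 3/4, -1/4]
R3 ← R3 + (1/5)·R2: [0, 0, 12/5, 24/5]
R4 ← R4 + (4/5)·R2: [0, 0, -32/5, -14/5]
R5 ← R5 + (23/10)·R2: [0, 0, -62/5, -74/5]
R6 ← R6 − (11/10)·R2: [0, 0, 34/5, 18/5]
R4 ← R4 + (8/3)·R3: [0, 0, 0, 10]
R5 ← R5 + (31/6)·R3: [0, 0, 0, 10]
R6 ← R6 − (17/6)·R3: [0, 0, 0, -10]
R5 ← R5 − R4: [0, 0, 0, 0]
R6 ← R6 + R4: [0, 0, 0, 0]
Echelon form has 4 nonzero rows, so rank(T) = 4.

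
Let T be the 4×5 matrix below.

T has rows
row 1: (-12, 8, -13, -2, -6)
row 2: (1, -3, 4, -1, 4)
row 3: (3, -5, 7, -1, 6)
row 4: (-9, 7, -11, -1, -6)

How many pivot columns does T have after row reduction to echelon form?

Row reduce to echelon form.
R2 ← R2 + (1/12)·R1: [0, -7/3, 35/12, -7/6, 7/2]
R3 ← R3 + (1/4)·R1: [0, -3, 15/4, -3/2, 9/2]
R4 ← R4 − (3/4)·R1: [0, 1, -5/4, 1/2, -3/2]
R3 ← R3 − (9/7)·R2: [0, 0, 0, 0, 0]
R4 ← R4 + (3/7)·R2: [0, 0, 0, 0, 0]
Echelon form has 2 nonzero rows, so rank(T) = 2.
Each nonzero row contributes one pivot column: 2 pivot columns.

2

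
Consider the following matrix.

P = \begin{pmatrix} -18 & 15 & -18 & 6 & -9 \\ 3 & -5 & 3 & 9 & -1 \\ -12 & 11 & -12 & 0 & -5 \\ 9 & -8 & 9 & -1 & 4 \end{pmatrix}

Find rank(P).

2

Row reduce to echelon form.
R2 ← R2 + (1/6)·R1: [0, -5/2, 0, 10, -5/2]
R3 ← R3 − (2/3)·R1: [0, 1, 0, -4, 1]
R4 ← R4 + (1/2)·R1: [0, -1/2, 0, 2, -1/2]
R3 ← R3 + (2/5)·R2: [0, 0, 0, 0, 0]
R4 ← R4 − (1/5)·R2: [0, 0, 0, 0, 0]
Echelon form has 2 nonzero rows, so rank(P) = 2.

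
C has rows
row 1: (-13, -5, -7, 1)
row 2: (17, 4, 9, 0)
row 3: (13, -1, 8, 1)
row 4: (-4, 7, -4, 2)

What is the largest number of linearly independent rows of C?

4

Row reduce to echelon form.
R2 ← R2 + (17/13)·R1: [0, -33/13, -2/13, 17/13]
R3 ← R3 + R1: [0, -6, 1, 2]
R4 ← R4 − (4/13)·R1: [0, 111/13, -24/13, 22/13]
R3 ← R3 − (26/11)·R2: [0, 0, 15/11, -12/11]
R4 ← R4 + (37/11)·R2: [0, 0, -26/11, 67/11]
R4 ← R4 + (26/15)·R3: [0, 0, 0, 21/5]
Echelon form has 4 nonzero rows, so rank(C) = 4.
The rank gives the maximum number of linearly independent rows: 4.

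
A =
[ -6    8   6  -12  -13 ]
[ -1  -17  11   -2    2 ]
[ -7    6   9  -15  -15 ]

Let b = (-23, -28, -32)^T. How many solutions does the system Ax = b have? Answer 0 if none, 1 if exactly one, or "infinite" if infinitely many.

Row reduce the augmented matrix [A | b].
R2 ← R2 − (1/6)·R1: [0, -55/3, 10, 0, 25/6, -145/6]
R3 ← R3 − (7/6)·R1: [0, -10/3, 2, -1, 1/6, -31/6]
R3 ← R3 − (2/11)·R2: [0, 0, 2/11, -1, -13/22, -17/22]
The echelon form has 3 nonzero rows, and every pivot lies in the first 5 columns, so rank(A) = rank([A|b]) = 3.
The system is consistent.
rank = 3 < 5 unknowns, so there are infinitely many solutions.

infinite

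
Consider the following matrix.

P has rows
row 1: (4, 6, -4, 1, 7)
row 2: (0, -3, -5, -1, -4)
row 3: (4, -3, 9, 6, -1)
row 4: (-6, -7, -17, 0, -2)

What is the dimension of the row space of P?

4

Row reduce to echelon form.
R3 ← R3 − R1: [0, -9, 13, 5, -8]
R4 ← R4 + (3/2)·R1: [0, 2, -23, 3/2, 17/2]
R3 ← R3 − (3)·R2: [0, 0, 28, 8, 4]
R4 ← R4 + (2/3)·R2: [0, 0, -79/3, 5/6, 35/6]
R4 ← R4 + (79/84)·R3: [0, 0, 0, 117/14, 403/42]
Echelon form has 4 nonzero rows, so rank(P) = 4.
The row space has dimension equal to the rank: 4.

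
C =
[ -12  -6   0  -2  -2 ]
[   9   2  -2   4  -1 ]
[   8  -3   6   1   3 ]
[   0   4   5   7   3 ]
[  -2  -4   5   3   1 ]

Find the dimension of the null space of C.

Row reduce to echelon form.
R2 ← R2 + (3/4)·R1: [0, -5/2, -2, 5/2, -5/2]
R3 ← R3 + (2/3)·R1: [0, -7, 6, -1/3, 5/3]
R5 ← R5 − (1/6)·R1: [0, -3, 5, 10/3, 4/3]
R3 ← R3 − (14/5)·R2: [0, 0, 58/5, -22/3, 26/3]
R4 ← R4 + (8/5)·R2: [0, 0, 9/5, 11, -1]
R5 ← R5 − (6/5)·R2: [0, 0, 37/5, 1/3, 13/3]
R4 ← R4 − (9/58)·R3: [0, 0, 0, 352/29, -68/29]
R5 ← R5 − (37/58)·R3: [0, 0, 0, 436/87, -104/87]
R5 ← R5 − (109/264)·R4: [0, 0, 0, 0, -5/22]
5 nonzero rows, so rank(C) = 5.
C has 5 columns; by rank–nullity, nullity = 5 − 5 = 0.

0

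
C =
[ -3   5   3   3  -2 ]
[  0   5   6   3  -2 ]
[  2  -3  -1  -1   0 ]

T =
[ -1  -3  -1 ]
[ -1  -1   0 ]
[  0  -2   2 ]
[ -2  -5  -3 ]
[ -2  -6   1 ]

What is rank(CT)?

First compute CT:
[[ -4,  -5,  -2],
 [ -7, -20,   1],
 [  3,   4,  -1]]
Now row reduce the product.
R2 ← R2 − (7/4)·R1: [0, -45/4, 9/2]
R3 ← R3 + (3/4)·R1: [0, 1/4, -5/2]
R3 ← R3 + (1/45)·R2: [0, 0, -12/5]
3 nonzero rows, so rank(CT) = 3.

3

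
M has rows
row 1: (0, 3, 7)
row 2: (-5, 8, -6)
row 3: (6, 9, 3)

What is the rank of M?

Row reduce to echelon form.
Swap R1 ↔ R2
R3 ← R3 + (6/5)·R1: [0, 93/5, -21/5]
R3 ← R3 − (31/5)·R2: [0, 0, -238/5]
Echelon form has 3 nonzero rows, so rank(M) = 3.

3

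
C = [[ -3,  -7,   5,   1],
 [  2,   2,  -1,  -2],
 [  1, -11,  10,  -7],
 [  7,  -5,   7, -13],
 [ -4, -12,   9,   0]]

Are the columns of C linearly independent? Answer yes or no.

no

Row reduce C to echelon form.
R2 ← R2 + (2/3)·R1: [0, -8/3, 7/3, -4/3]
R3 ← R3 + (1/3)·R1: [0, -40/3, 35/3, -20/3]
R4 ← R4 + (7/3)·R1: [0, -64/3, 56/3, -32/3]
R5 ← R5 − (4/3)·R1: [0, -8/3, 7/3, -4/3]
R3 ← R3 − (5)·R2: [0, 0, 0, 0]
R4 ← R4 − (8)·R2: [0, 0, 0, 0]
R5 ← R5 − R2: [0, 0, 0, 0]
2 pivots among 4 columns.
Only 2 < 4 pivot columns, so the columns are linearly dependent.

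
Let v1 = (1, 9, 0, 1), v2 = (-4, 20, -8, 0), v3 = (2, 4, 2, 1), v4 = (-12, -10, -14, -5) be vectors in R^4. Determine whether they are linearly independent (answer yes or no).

no

Form the matrix with these vectors as rows and row reduce.
R2 ← R2 + (4)·R1: [0, 56, -8, 4]
R3 ← R3 − (2)·R1: [0, -14, 2, -1]
R4 ← R4 + (12)·R1: [0, 98, -14, 7]
R3 ← R3 + (1/4)·R2: [0, 0, 0, 0]
R4 ← R4 − (7/4)·R2: [0, 0, 0, 0]
2 nonzero rows, so the 4 vectors span a space of dimension 2.
Since 2 < 4, the vectors are linearly dependent.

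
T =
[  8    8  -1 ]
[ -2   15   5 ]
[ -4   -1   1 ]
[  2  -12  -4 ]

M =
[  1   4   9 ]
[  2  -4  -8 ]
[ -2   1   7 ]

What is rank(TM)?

3

First compute TM:
[[ 26,  -1,   1],
 [ 18, -63, -103],
 [ -8, -11, -21],
 [-14,  52,  86]]
Now row reduce the product.
R2 ← R2 − (9/13)·R1: [0, -810/13, -1348/13]
R3 ← R3 + (4/13)·R1: [0, -147/13, -269/13]
R4 ← R4 + (7/13)·R1: [0, 669/13, 1125/13]
R3 ← R3 − (49/270)·R2: [0, 0, -253/135]
R4 ← R4 + (223/270)·R2: [0, 0, 121/135]
R4 ← R4 + (11/23)·R3: [0, 0, 0]
3 nonzero rows, so rank(TM) = 3.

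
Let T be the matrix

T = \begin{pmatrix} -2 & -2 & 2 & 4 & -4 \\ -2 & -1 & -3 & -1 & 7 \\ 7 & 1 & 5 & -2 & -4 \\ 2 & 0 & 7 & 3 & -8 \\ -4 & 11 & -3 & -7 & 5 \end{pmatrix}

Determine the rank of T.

Row reduce to echelon form.
R2 ← R2 − R1: [0, 1, -5, -5, 11]
R3 ← R3 + (7/2)·R1: [0, -6, 12, 12, -18]
R4 ← R4 + R1: [0, -2, 9, 7, -12]
R5 ← R5 − (2)·R1: [0, 15, -7, -15, 13]
R3 ← R3 + (6)·R2: [0, 0, -18, -18, 48]
R4 ← R4 + (2)·R2: [0, 0, -1, -3, 10]
R5 ← R5 − (15)·R2: [0, 0, 68, 60, -152]
R4 ← R4 − (1/18)·R3: [0, 0, 0, -2, 22/3]
R5 ← R5 + (34/9)·R3: [0, 0, 0, -8, 88/3]
R5 ← R5 − (4)·R4: [0, 0, 0, 0, 0]
Echelon form has 4 nonzero rows, so rank(T) = 4.

4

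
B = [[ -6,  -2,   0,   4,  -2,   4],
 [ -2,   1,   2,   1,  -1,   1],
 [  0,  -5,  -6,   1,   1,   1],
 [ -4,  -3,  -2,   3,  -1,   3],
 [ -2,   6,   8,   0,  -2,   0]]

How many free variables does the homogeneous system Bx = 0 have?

4

Row reduce to echelon form.
R2 ← R2 − (1/3)·R1: [0, 5/3, 2, -1/3, -1/3, -1/3]
R4 ← R4 − (2/3)·R1: [0, -5/3, -2, 1/3, 1/3, 1/3]
R5 ← R5 − (1/3)·R1: [0, 20/3, 8, -4/3, -4/3, -4/3]
R3 ← R3 + (3)·R2: [0, 0, 0, 0, 0, 0]
R4 ← R4 + R2: [0, 0, 0, 0, 0, 0]
R5 ← R5 − (4)·R2: [0, 0, 0, 0, 0, 0]
2 nonzero rows, so rank(B) = 2.
B has 6 columns; by rank–nullity, nullity = 6 − 2 = 4.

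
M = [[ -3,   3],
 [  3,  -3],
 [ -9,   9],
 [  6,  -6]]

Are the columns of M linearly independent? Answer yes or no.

no

Row reduce M to echelon form.
R2 ← R2 + R1: [0, 0]
R3 ← R3 − (3)·R1: [0, 0]
R4 ← R4 + (2)·R1: [0, 0]
1 pivot among 2 columns.
Only 1 < 2 pivot columns, so the columns are linearly dependent.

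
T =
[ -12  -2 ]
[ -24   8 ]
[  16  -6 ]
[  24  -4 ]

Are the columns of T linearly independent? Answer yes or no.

Row reduce T to echelon form.
R2 ← R2 − (2)·R1: [0, 12]
R3 ← R3 + (4/3)·R1: [0, -26/3]
R4 ← R4 + (2)·R1: [0, -8]
R3 ← R3 + (13/18)·R2: [0, 0]
R4 ← R4 + (2/3)·R2: [0, 0]
2 pivots among 2 columns.
Every column is a pivot column, so the columns are linearly independent.

yes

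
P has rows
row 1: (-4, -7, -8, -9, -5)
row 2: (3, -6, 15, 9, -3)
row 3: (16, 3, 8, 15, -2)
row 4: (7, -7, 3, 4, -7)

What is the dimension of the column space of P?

Row reduce to echelon form.
R2 ← R2 + (3/4)·R1: [0, -45/4, 9, 9/4, -27/4]
R3 ← R3 + (4)·R1: [0, -25, -24, -21, -22]
R4 ← R4 + (7/4)·R1: [0, -77/4, -11, -47/4, -63/4]
R3 ← R3 − (20/9)·R2: [0, 0, -44, -26, -7]
R4 ← R4 − (77/45)·R2: [0, 0, -132/5, -78/5, -21/5]
R4 ← R4 − (3/5)·R3: [0, 0, 0, 0, 0]
Echelon form has 3 nonzero rows, so rank(P) = 3.
The column space has dimension equal to the rank: 3.

3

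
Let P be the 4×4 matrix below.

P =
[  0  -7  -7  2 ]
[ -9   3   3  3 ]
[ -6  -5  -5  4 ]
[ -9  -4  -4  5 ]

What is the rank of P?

Row reduce to echelon form.
Swap R1 ↔ R2
R3 ← R3 − (2/3)·R1: [0, -7, -7, 2]
R4 ← R4 − R1: [0, -7, -7, 2]
R3 ← R3 − R2: [0, 0, 0, 0]
R4 ← R4 − R2: [0, 0, 0, 0]
Echelon form has 2 nonzero rows, so rank(P) = 2.

2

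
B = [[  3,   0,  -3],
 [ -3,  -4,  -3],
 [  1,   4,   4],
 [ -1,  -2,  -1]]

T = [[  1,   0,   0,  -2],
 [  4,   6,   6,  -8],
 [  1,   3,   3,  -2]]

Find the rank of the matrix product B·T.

2

First compute BT:
[[  0,  -9,  -9,   0],
 [-22, -33, -33,  44],
 [ 21,  36,  36, -42],
 [-10, -15, -15,  20]]
Now row reduce the product.
Swap R1 ↔ R2
R3 ← R3 + (21/22)·R1: [0, 9/2, 9/2, 0]
R4 ← R4 − (5/11)·R1: [0, 0, 0, 0]
R3 ← R3 + (1/2)·R2: [0, 0, 0, 0]
2 nonzero rows, so rank(BT) = 2.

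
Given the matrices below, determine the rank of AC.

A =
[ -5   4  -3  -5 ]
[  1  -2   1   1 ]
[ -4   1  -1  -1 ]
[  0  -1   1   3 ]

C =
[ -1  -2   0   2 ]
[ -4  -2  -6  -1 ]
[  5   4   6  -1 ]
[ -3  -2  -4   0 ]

First compute AC:
[[-11,   0, -22, -11],
 [  9,   4,  14,   3],
 [ -2,   4,  -8,  -8],
 [  0,   0,   0,   0]]
Now row reduce the product.
R2 ← R2 + (9/11)·R1: [0, 4, -4, -6]
R3 ← R3 − (2/11)·R1: [0, 4, -4, -6]
R3 ← R3 − R2: [0, 0, 0, 0]
2 nonzero rows, so rank(AC) = 2.

2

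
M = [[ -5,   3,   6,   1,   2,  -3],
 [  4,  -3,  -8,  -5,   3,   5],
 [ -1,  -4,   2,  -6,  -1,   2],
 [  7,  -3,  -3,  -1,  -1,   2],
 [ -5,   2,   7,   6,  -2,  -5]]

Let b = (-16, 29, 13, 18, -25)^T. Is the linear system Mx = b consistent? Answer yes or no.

Row reduce the augmented matrix [M | b].
R2 ← R2 + (4/5)·R1: [0, -3/5, -16/5, -21/5, 23/5, 13/5, 81/5]
R3 ← R3 − (1/5)·R1: [0, -23/5, 4/5, -31/5, -7/5, 13/5, 81/5]
R4 ← R4 + (7/5)·R1: [0, 6/5, 27/5, 2/5, 9/5, -11/5, -22/5]
R5 ← R5 − R1: [0, -1, 1, 5, -4, -2, -9]
R3 ← R3 − (23/3)·R2: [0, 0, 76/3, 26, -110/3, -52/3, -108]
R4 ← R4 + (2)·R2: [0, 0, -1, -8, 11, 3, 28]
R5 ← R5 − (5/3)·R2: [0, 0, 19/3, 12, -35/3, -19/3, -36]
R4 ← R4 + (3/76)·R3: [0, 0, 0, -265/38, 363/38, 44/19, 451/19]
R5 ← R5 − (1/4)·R3: [0, 0, 0, 11/2, -5/2, -2, -9]
R5 ← R5 + (209/265)·R4: [0, 0, 0, 0, 1334/265, -46/265, 2576/265]
The echelon form has 5 nonzero rows, and every pivot lies in the first 6 columns, so rank(M) = rank([M|b]) = 5.
The system is consistent.

yes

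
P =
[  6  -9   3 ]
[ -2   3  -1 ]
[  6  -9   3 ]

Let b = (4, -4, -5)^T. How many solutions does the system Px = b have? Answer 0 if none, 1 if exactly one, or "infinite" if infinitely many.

Row reduce the augmented matrix [P | b].
R2 ← R2 + (1/3)·R1: [0, 0, 0, -8/3]
R3 ← R3 − R1: [0, 0, 0, -9]
R3 ← R3 − (27/8)·R2: [0, 0, 0, 0]
The echelon form has 2 nonzero rows; the last pivot sits in the augmented column, so rank(P) = 1 but rank([P|b]) = 2.
Since the ranks differ, the system is inconsistent.
It has no solutions.

0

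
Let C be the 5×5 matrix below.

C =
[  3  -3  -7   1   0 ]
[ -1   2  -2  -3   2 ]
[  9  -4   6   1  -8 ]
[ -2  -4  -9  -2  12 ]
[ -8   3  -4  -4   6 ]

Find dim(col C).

Row reduce to echelon form.
R2 ← R2 + (1/3)·R1: [0, 1, -13/3, -8/3, 2]
R3 ← R3 − (3)·R1: [0, 5, 27, -2, -8]
R4 ← R4 + (2/3)·R1: [0, -6, -41/3, -4/3, 12]
R5 ← R5 + (8/3)·R1: [0, -5, -68/3, -4/3, 6]
R3 ← R3 − (5)·R2: [0, 0, 146/3, 34/3, -18]
R4 ← R4 + (6)·R2: [0, 0, -119/3, -52/3, 24]
R5 ← R5 + (5)·R2: [0, 0, -133/3, -44/3, 16]
R4 ← R4 + (119/146)·R3: [0, 0, 0, -591/73, 681/73]
R5 ← R5 + (133/146)·R3: [0, 0, 0, -317/73, -29/73]
R5 ← R5 − (317/591)·R4: [0, 0, 0, 0, -1064/197]
Echelon form has 5 nonzero rows, so rank(C) = 5.
The column space has dimension equal to the rank: 5.

5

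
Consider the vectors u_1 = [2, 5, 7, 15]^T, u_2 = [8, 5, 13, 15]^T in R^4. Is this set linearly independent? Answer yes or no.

Form the matrix with these vectors as rows and row reduce.
R2 ← R2 − (4)·R1: [0, -15, -15, -45]
2 nonzero rows, so the 2 vectors span a space of dimension 2.
Since 2 = 2, the vectors are linearly independent.

yes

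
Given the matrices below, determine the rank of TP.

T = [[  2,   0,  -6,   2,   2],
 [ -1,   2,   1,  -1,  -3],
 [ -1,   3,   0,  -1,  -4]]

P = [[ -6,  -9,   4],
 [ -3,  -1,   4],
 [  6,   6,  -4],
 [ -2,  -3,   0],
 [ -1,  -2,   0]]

First compute TP:
[[-54, -64,  32],
 [ 11,  22,   0],
 [  3,  17,   8]]
Now row reduce the product.
R2 ← R2 + (11/54)·R1: [0, 242/27, 176/27]
R3 ← R3 + (1/18)·R1: [0, 121/9, 88/9]
R3 ← R3 − (3/2)·R2: [0, 0, 0]
2 nonzero rows, so rank(TP) = 2.

2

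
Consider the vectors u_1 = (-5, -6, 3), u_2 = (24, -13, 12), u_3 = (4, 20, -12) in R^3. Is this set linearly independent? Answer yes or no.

Form the matrix with these vectors as rows and row reduce.
R2 ← R2 + (24/5)·R1: [0, -209/5, 132/5]
R3 ← R3 + (4/5)·R1: [0, 76/5, -48/5]
R3 ← R3 + (4/11)·R2: [0, 0, 0]
2 nonzero rows, so the 3 vectors span a space of dimension 2.
Since 2 < 3, the vectors are linearly dependent.

no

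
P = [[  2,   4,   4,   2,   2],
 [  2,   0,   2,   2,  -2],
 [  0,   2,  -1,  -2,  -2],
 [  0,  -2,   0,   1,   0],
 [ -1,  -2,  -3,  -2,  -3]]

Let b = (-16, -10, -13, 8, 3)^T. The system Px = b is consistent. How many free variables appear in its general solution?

2

Row reduce the augmented matrix [P | b].
R2 ← R2 − R1: [0, -4, -2, 0, -4, 6]
R5 ← R5 + (1/2)·R1: [0, 0, -1, -1, -2, -5]
R3 ← R3 + (1/2)·R2: [0, 0, -2, -2, -4, -10]
R4 ← R4 − (1/2)·R2: [0, 0, 1, 1, 2, 5]
R4 ← R4 + (1/2)·R3: [0, 0, 0, 0, 0, 0]
R5 ← R5 − (1/2)·R3: [0, 0, 0, 0, 0, 0]
The echelon form has 3 nonzero rows, and every pivot lies in the first 5 columns, so rank(P) = rank([P|b]) = 3.
The system is consistent.
Free variables = (unknowns) − (rank) = 5 − 3 = 2.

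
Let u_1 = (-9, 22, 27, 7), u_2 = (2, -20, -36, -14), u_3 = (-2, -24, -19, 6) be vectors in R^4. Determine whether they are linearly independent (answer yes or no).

Form the matrix with these vectors as rows and row reduce.
R2 ← R2 + (2/9)·R1: [0, -136/9, -30, -112/9]
R3 ← R3 − (2/9)·R1: [0, -260/9, -25, 40/9]
R3 ← R3 − (65/34)·R2: [0, 0, 550/17, 480/17]
3 nonzero rows, so the 3 vectors span a space of dimension 3.
Since 3 = 3, the vectors are linearly independent.

yes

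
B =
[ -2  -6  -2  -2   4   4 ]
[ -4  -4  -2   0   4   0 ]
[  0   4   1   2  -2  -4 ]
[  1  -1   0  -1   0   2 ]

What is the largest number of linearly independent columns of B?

Row reduce to echelon form.
R2 ← R2 − (2)·R1: [0, 8, 2, 4, -4, -8]
R4 ← R4 + (1/2)·R1: [0, -4, -1, -2, 2, 4]
R3 ← R3 − (1/2)·R2: [0, 0, 0, 0, 0, 0]
R4 ← R4 + (1/2)·R2: [0, 0, 0, 0, 0, 0]
Echelon form has 2 nonzero rows, so rank(B) = 2.
The rank gives the maximum number of linearly independent columns: 2.

2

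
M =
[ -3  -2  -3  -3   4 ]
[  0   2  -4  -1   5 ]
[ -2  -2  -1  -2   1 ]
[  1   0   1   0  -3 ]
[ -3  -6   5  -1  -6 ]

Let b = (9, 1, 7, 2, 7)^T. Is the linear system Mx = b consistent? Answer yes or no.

Row reduce the augmented matrix [M | b].
R3 ← R3 − (2/3)·R1: [0, -2/3, 1, 0, -5/3, 1]
R4 ← R4 + (1/3)·R1: [0, -2/3, 0, -1, -5/3, 5]
R5 ← R5 − R1: [0, -4, 8, 2, -10, -2]
R3 ← R3 + (1/3)·R2: [0, 0, -1/3, -1/3, 0, 4/3]
R4 ← R4 + (1/3)·R2: [0, 0, -4/3, -4/3, 0, 16/3]
R5 ← R5 + (2)·R2: [0, 0, 0, 0, 0, 0]
R4 ← R4 − (4)·R3: [0, 0, 0, 0, 0, 0]
The echelon form has 3 nonzero rows, and every pivot lies in the first 5 columns, so rank(M) = rank([M|b]) = 3.
The system is consistent.

yes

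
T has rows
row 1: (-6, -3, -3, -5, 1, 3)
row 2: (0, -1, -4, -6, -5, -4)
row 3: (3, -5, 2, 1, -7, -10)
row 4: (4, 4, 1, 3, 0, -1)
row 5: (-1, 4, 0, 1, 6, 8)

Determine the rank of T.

4

Row reduce to echelon form.
R3 ← R3 + (1/2)·R1: [0, -13/2, 1/2, -3/2, -13/2, -17/2]
R4 ← R4 + (2/3)·R1: [0, 2, -1, -1/3, 2/3, 1]
R5 ← R5 − (1/6)·R1: [0, 9/2, 1/2, 11/6, 35/6, 15/2]
R3 ← R3 − (13/2)·R2: [0, 0, 53/2, 75/2, 26, 35/2]
R4 ← R4 + (2)·R2: [0, 0, -9, -37/3, -28/3, -7]
R5 ← R5 + (9/2)·R2: [0, 0, -35/2, -151/6, -50/3, -21/2]
R4 ← R4 + (18/53)·R3: [0, 0, 0, 64/159, -80/159, -56/53]
R5 ← R5 + (35/53)·R3: [0, 0, 0, -64/159, 80/159, 56/53]
R5 ← R5 + R4: [0, 0, 0, 0, 0, 0]
Echelon form has 4 nonzero rows, so rank(T) = 4.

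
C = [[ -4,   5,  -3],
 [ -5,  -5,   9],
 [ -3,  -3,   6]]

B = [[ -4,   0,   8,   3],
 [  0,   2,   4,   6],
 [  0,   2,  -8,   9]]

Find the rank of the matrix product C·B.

3

First compute CB:
[[ 16,   4,  12,  -9],
 [ 20,   8, -132,  36],
 [ 12,   6, -84,  27]]
Now row reduce the product.
R2 ← R2 − (5/4)·R1: [0, 3, -147, 189/4]
R3 ← R3 − (3/4)·R1: [0, 3, -93, 135/4]
R3 ← R3 − R2: [0, 0, 54, -27/2]
3 nonzero rows, so rank(CB) = 3.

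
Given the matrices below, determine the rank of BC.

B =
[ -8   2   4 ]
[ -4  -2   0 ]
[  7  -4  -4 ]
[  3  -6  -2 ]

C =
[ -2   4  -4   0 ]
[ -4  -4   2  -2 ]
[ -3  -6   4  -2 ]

First compute BC:
[[ -4, -64,  52, -12],
 [ 16,  -8,  12,   4],
 [ 14,  68, -52,  16],
 [ 24,  48, -32,  16]]
Now row reduce the product.
R2 ← R2 + (4)·R1: [0, -264, 220, -44]
R3 ← R3 + (7/2)·R1: [0, -156, 130, -26]
R4 ← R4 + (6)·R1: [0, -336, 280, -56]
R3 ← R3 − (13/22)·R2: [0, 0, 0, 0]
R4 ← R4 − (14/11)·R2: [0, 0, 0, 0]
2 nonzero rows, so rank(BC) = 2.

2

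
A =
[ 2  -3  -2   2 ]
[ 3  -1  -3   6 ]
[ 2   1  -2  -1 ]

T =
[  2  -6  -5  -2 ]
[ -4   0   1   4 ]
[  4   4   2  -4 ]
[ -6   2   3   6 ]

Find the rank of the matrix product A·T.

First compute AT:
[[ -4, -16, -11,   4],
 [-38, -18,  -4,  38],
 [ -2, -22, -16,   2]]
Now row reduce the product.
R2 ← R2 − (19/2)·R1: [0, 134, 201/2, 0]
R3 ← R3 − (1/2)·R1: [0, -14, -21/2, 0]
R3 ← R3 + (7/67)·R2: [0, 0, 0, 0]
2 nonzero rows, so rank(AT) = 2.

2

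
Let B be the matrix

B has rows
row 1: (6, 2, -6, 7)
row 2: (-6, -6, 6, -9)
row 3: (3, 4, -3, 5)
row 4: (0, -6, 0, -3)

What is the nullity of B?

Row reduce to echelon form.
R2 ← R2 + R1: [0, -4, 0, -2]
R3 ← R3 − (1/2)·R1: [0, 3, 0, 3/2]
R3 ← R3 + (3/4)·R2: [0, 0, 0, 0]
R4 ← R4 − (3/2)·R2: [0, 0, 0, 0]
2 nonzero rows, so rank(B) = 2.
B has 4 columns; by rank–nullity, nullity = 4 − 2 = 2.

2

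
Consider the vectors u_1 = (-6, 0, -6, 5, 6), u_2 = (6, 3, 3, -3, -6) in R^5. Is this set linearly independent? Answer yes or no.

yes

Form the matrix with these vectors as rows and row reduce.
R2 ← R2 + R1: [0, 3, -3, 2, 0]
2 nonzero rows, so the 2 vectors span a space of dimension 2.
Since 2 = 2, the vectors are linearly independent.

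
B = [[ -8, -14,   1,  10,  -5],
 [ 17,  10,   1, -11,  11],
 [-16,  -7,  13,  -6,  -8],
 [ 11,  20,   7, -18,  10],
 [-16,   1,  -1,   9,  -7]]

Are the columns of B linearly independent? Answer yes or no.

Row reduce B to echelon form.
R2 ← R2 + (17/8)·R1: [0, -79/4, 25/8, 41/4, 3/8]
R3 ← R3 − (2)·R1: [0, 21, 11, -26, 2]
R4 ← R4 + (11/8)·R1: [0, 3/4, 67/8, -17/4, 25/8]
R5 ← R5 − (2)·R1: [0, 29, -3, -11, 3]
R3 ← R3 + (84/79)·R2: [0, 0, 2263/158, -1193/79, 379/158]
R4 ← R4 + (3/79)·R2: [0, 0, 671/79, -305/79, 248/79]
R5 ← R5 + (116/79)·R2: [0, 0, 251/158, 320/79, 561/158]
R4 ← R4 − (1342/2263)·R3: [0, 0, 0, 11529/2263, 3885/2263]
R5 ← R5 − (251/2263)·R3: [0, 0, 0, 12957/2263, 7433/2263]
R5 ← R5 − (617/549)·R4: [0, 0, 0, 0, 248/183]
5 pivots among 5 columns.
Every column is a pivot column, so the columns are linearly independent.

yes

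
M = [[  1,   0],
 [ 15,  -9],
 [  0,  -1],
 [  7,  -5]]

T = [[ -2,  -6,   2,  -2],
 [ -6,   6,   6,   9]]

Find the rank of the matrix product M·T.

First compute MT:
[[ -2,  -6,   2,  -2],
 [ 24, -144, -24, -111],
 [  6,  -6,  -6,  -9],
 [ 16, -72, -16, -59]]
Now row reduce the product.
R2 ← R2 + (12)·R1: [0, -216, 0, -135]
R3 ← R3 + (3)·R1: [0, -24, 0, -15]
R4 ← R4 + (8)·R1: [0, -120, 0, -75]
R3 ← R3 − (1/9)·R2: [0, 0, 0, 0]
R4 ← R4 − (5/9)·R2: [0, 0, 0, 0]
2 nonzero rows, so rank(MT) = 2.

2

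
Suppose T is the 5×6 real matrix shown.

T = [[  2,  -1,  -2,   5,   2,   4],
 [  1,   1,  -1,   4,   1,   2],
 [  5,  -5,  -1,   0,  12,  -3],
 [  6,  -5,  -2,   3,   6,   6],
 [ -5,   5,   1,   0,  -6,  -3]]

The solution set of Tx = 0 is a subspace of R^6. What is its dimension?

2

Row reduce to echelon form.
R2 ← R2 − (1/2)·R1: [0, 3/2, 0, 3/2, 0, 0]
R3 ← R3 − (5/2)·R1: [0, -5/2, 4, -25/2, 7, -13]
R4 ← R4 − (3)·R1: [0, -2, 4, -12, 0, -6]
R5 ← R5 + (5/2)·R1: [0, 5/2, -4, 25/2, -1, 7]
R3 ← R3 + (5/3)·R2: [0, 0, 4, -10, 7, -13]
R4 ← R4 + (4/3)·R2: [0, 0, 4, -10, 0, -6]
R5 ← R5 − (5/3)·R2: [0, 0, -4, 10, -1, 7]
R4 ← R4 − R3: [0, 0, 0, 0, -7, 7]
R5 ← R5 + R3: [0, 0, 0, 0, 6, -6]
R5 ← R5 + (6/7)·R4: [0, 0, 0, 0, 0, 0]
4 nonzero rows, so rank(T) = 4.
T has 6 columns; by rank–nullity, nullity = 6 − 4 = 2.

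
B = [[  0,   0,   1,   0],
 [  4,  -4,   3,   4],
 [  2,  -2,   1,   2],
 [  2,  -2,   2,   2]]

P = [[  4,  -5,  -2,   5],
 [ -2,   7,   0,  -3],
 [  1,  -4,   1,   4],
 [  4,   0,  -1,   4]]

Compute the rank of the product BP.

First compute BP:
[[  1,  -4,   1,   4],
 [ 43, -60,  -9,  60],
 [ 21, -28,  -5,  28],
 [ 22, -32,  -4,  32]]
Now row reduce the product.
R2 ← R2 − (43)·R1: [0, 112, -52, -112]
R3 ← R3 − (21)·R1: [0, 56, -26, -56]
R4 ← R4 − (22)·R1: [0, 56, -26, -56]
R3 ← R3 − (1/2)·R2: [0, 0, 0, 0]
R4 ← R4 − (1/2)·R2: [0, 0, 0, 0]
2 nonzero rows, so rank(BP) = 2.

2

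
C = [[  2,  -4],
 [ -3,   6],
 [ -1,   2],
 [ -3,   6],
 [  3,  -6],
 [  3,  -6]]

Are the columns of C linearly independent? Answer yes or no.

no

Row reduce C to echelon form.
R2 ← R2 + (3/2)·R1: [0, 0]
R3 ← R3 + (1/2)·R1: [0, 0]
R4 ← R4 + (3/2)·R1: [0, 0]
R5 ← R5 − (3/2)·R1: [0, 0]
R6 ← R6 − (3/2)·R1: [0, 0]
1 pivot among 2 columns.
Only 1 < 2 pivot columns, so the columns are linearly dependent.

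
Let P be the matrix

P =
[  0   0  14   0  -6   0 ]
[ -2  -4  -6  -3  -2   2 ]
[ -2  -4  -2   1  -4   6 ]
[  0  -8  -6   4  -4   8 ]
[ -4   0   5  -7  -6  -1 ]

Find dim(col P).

5

Row reduce to echelon form.
Swap R1 ↔ R2
R3 ← R3 − R1: [0, 0, 4, 4, -2, 4]
R5 ← R5 − (2)·R1: [0, 8, 17, -1, -2, -5]
Swap R2 ↔ R4
R5 ← R5 + R2: [0, 0, 11, 3, -6, 3]
R4 ← R4 − (7/2)·R3: [0, 0, 0, -14, 1, -14]
R5 ← R5 − (11/4)·R3: [0, 0, 0, -8, -1/2, -8]
R5 ← R5 − (4/7)·R4: [0, 0, 0, 0, -15/14, 0]
Echelon form has 5 nonzero rows, so rank(P) = 5.
The column space has dimension equal to the rank: 5.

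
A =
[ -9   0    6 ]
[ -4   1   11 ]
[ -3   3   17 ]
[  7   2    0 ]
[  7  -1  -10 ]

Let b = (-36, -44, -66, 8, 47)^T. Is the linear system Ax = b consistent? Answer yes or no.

Row reduce the augmented matrix [A | b].
R2 ← R2 − (4/9)·R1: [0, 1, 25/3, -28]
R3 ← R3 − (1/3)·R1: [0, 3, 15, -54]
R4 ← R4 + (7/9)·R1: [0, 2, 14/3, -20]
R5 ← R5 + (7/9)·R1: [0, -1, -16/3, 19]
R3 ← R3 − (3)·R2: [0, 0, -10, 30]
R4 ← R4 − (2)·R2: [0, 0, -12, 36]
R5 ← R5 + R2: [0, 0, 3, -9]
R4 ← R4 − (6/5)·R3: [0, 0, 0, 0]
R5 ← R5 + (3/10)·R3: [0, 0, 0, 0]
The echelon form has 3 nonzero rows, and every pivot lies in the first 3 columns, so rank(A) = rank([A|b]) = 3.
The system is consistent.

yes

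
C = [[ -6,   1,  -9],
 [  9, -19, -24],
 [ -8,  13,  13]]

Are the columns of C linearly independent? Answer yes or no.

Row reduce C to echelon form.
R2 ← R2 + (3/2)·R1: [0, -35/2, -75/2]
R3 ← R3 − (4/3)·R1: [0, 35/3, 25]
R3 ← R3 + (2/3)·R2: [0, 0, 0]
2 pivots among 3 columns.
Only 2 < 3 pivot columns, so the columns are linearly dependent.

no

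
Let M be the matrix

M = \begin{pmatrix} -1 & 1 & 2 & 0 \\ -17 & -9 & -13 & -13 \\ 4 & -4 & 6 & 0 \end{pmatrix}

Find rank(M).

Row reduce to echelon form.
R2 ← R2 − (17)·R1: [0, -26, -47, -13]
R3 ← R3 + (4)·R1: [0, 0, 14, 0]
Echelon form has 3 nonzero rows, so rank(M) = 3.

3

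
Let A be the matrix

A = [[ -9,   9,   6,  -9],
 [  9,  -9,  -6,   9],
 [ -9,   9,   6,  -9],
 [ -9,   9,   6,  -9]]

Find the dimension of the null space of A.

Row reduce to echelon form.
R2 ← R2 + R1: [0, 0, 0, 0]
R3 ← R3 − R1: [0, 0, 0, 0]
R4 ← R4 − R1: [0, 0, 0, 0]
1 nonzero row, so rank(A) = 1.
A has 4 columns; by rank–nullity, nullity = 4 − 1 = 3.

3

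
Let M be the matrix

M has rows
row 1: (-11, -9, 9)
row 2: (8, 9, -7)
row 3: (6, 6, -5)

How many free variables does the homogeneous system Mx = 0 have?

0

Row reduce to echelon form.
R2 ← R2 + (8/11)·R1: [0, 27/11, -5/11]
R3 ← R3 + (6/11)·R1: [0, 12/11, -1/11]
R3 ← R3 − (4/9)·R2: [0, 0, 1/9]
3 nonzero rows, so rank(M) = 3.
M has 3 columns; by rank–nullity, nullity = 3 − 3 = 0.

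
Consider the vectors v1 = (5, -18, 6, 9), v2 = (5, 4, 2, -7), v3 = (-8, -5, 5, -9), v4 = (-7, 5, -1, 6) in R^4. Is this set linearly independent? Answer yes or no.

Form the matrix with these vectors as rows and row reduce.
R2 ← R2 − R1: [0, 22, -4, -16]
R3 ← R3 + (8/5)·R1: [0, -169/5, 73/5, 27/5]
R4 ← R4 + (7/5)·R1: [0, -101/5, 37/5, 93/5]
R3 ← R3 + (169/110)·R2: [0, 0, 93/11, -211/11]
R4 ← R4 + (101/110)·R2: [0, 0, 41/11, 43/11]
R4 ← R4 − (41/93)·R3: [0, 0, 0, 1150/93]
4 nonzero rows, so the 4 vectors span a space of dimension 4.
Since 4 = 4, the vectors are linearly independent.

yes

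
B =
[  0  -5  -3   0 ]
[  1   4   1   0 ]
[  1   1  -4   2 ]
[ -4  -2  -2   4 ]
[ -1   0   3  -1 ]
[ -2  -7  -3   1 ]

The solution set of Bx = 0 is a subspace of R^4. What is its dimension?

Row reduce to echelon form.
Swap R1 ↔ R2
R3 ← R3 − R1: [0, -3, -5, 2]
R4 ← R4 + (4)·R1: [0, 14, 2, 4]
R5 ← R5 + R1: [0, 4, 4, -1]
R6 ← R6 + (2)·R1: [0, 1, -1, 1]
R3 ← R3 − (3/5)·R2: [0, 0, -16/5, 2]
R4 ← R4 + (14/5)·R2: [0, 0, -32/5, 4]
R5 ← R5 + (4/5)·R2: [0, 0, 8/5, -1]
R6 ← R6 + (1/5)·R2: [0, 0, -8/5, 1]
R4 ← R4 − (2)·R3: [0, 0, 0, 0]
R5 ← R5 + (1/2)·R3: [0, 0, 0, 0]
R6 ← R6 − (1/2)·R3: [0, 0, 0, 0]
3 nonzero rows, so rank(B) = 3.
B has 4 columns; by rank–nullity, nullity = 4 − 3 = 1.

1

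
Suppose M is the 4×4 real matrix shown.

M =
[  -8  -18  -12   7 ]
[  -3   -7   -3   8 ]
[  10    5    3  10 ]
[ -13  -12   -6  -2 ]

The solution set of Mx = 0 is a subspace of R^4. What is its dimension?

1

Row reduce to echelon form.
R2 ← R2 − (3/8)·R1: [0, -1/4, 3/2, 43/8]
R3 ← R3 + (5/4)·R1: [0, -35/2, -12, 75/4]
R4 ← R4 − (13/8)·R1: [0, 69/4, 27/2, -107/8]
R3 ← R3 − (70)·R2: [0, 0, -117, -715/2]
R4 ← R4 + (69)·R2: [0, 0, 117, 715/2]
R4 ← R4 + R3: [0, 0, 0, 0]
3 nonzero rows, so rank(M) = 3.
M has 4 columns; by rank–nullity, nullity = 4 − 3 = 1.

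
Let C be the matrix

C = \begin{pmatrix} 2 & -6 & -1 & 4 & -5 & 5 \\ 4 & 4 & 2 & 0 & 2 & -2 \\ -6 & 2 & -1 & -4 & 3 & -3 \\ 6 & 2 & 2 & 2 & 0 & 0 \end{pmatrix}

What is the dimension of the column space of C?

2

Row reduce to echelon form.
R2 ← R2 − (2)·R1: [0, 16, 4, -8, 12, -12]
R3 ← R3 + (3)·R1: [0, -16, -4, 8, -12, 12]
R4 ← R4 − (3)·R1: [0, 20, 5, -10, 15, -15]
R3 ← R3 + R2: [0, 0, 0, 0, 0, 0]
R4 ← R4 − (5/4)·R2: [0, 0, 0, 0, 0, 0]
Echelon form has 2 nonzero rows, so rank(C) = 2.
The column space has dimension equal to the rank: 2.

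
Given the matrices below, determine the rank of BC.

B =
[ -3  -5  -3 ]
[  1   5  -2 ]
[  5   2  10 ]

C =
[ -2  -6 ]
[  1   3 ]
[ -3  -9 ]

1

First compute BC:
[[ 10,  30],
 [  9,  27],
 [-38, -114]]
Now row reduce the product.
R2 ← R2 − (9/10)·R1: [0, 0]
R3 ← R3 + (19/5)·R1: [0, 0]
1 nonzero row, so rank(BC) = 1.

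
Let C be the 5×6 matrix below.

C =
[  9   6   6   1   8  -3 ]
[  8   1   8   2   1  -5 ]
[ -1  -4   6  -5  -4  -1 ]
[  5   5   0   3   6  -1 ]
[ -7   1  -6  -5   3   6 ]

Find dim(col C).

Row reduce to echelon form.
R2 ← R2 − (8/9)·R1: [0, -13/3, 8/3, 10/9, -55/9, -7/3]
R3 ← R3 + (1/9)·R1: [0, -10/3, 20/3, -44/9, -28/9, -4/3]
R4 ← R4 − (5/9)·R1: [0, 5/3, -10/3, 22/9, 14/9, 2/3]
R5 ← R5 + (7/9)·R1: [0, 17/3, -4/3, -38/9, 83/9, 11/3]
R3 ← R3 − (10/13)·R2: [0, 0, 60/13, -224/39, 62/39, 6/13]
R4 ← R4 + (5/13)·R2: [0, 0, -30/13, 112/39, -31/39, -3/13]
R5 ← R5 + (17/13)·R2: [0, 0, 28/13, -36/13, 16/13, 8/13]
R4 ← R4 + (1/2)·R3: [0, 0, 0, 0, 0, 0]
R5 ← R5 − (7/15)·R3: [0, 0, 0, -4/45, 22/45, 2/5]
Swap R4 ↔ R5
Echelon form has 4 nonzero rows, so rank(C) = 4.
The column space has dimension equal to the rank: 4.

4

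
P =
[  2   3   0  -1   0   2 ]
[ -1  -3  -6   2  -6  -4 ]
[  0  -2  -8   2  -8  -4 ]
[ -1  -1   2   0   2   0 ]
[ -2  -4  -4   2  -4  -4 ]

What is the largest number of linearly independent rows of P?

2

Row reduce to echelon form.
R2 ← R2 + (1/2)·R1: [0, -3/2, -6, 3/2, -6, -3]
R4 ← R4 + (1/2)·R1: [0, 1/2, 2, -1/2, 2, 1]
R5 ← R5 + R1: [0, -1, -4, 1, -4, -2]
R3 ← R3 − (4/3)·R2: [0, 0, 0, 0, 0, 0]
R4 ← R4 + (1/3)·R2: [0, 0, 0, 0, 0, 0]
R5 ← R5 − (2/3)·R2: [0, 0, 0, 0, 0, 0]
Echelon form has 2 nonzero rows, so rank(P) = 2.
The rank gives the maximum number of linearly independent rows: 2.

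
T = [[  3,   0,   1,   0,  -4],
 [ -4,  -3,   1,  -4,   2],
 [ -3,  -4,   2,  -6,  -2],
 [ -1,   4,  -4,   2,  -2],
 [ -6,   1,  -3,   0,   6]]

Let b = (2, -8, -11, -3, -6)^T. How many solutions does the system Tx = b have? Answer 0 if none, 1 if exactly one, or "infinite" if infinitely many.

infinite

Row reduce the augmented matrix [T | b].
R2 ← R2 + (4/3)·R1: [0, -3, 7/3, -4, -10/3, -16/3]
R3 ← R3 + R1: [0, -4, 3, -6, -6, -9]
R4 ← R4 + (1/3)·R1: [0, 4, -11/3, 2, -10/3, -7/3]
R5 ← R5 + (2)·R1: [0, 1, -1, 0, -2, -2]
R3 ← R3 − (4/3)·R2: [0, 0, -1/9, -2/3, -14/9, -17/9]
R4 ← R4 + (4/3)·R2: [0, 0, -5/9, -10/3, -70/9, -85/9]
R5 ← R5 + (1/3)·R2: [0, 0, -2/9, -4/3, -28/9, -34/9]
R4 ← R4 − (5)·R3: [0, 0, 0, 0, 0, 0]
R5 ← R5 − (2)·R3: [0, 0, 0, 0, 0, 0]
The echelon form has 3 nonzero rows, and every pivot lies in the first 5 columns, so rank(T) = rank([T|b]) = 3.
The system is consistent.
rank = 3 < 5 unknowns, so there are infinitely many solutions.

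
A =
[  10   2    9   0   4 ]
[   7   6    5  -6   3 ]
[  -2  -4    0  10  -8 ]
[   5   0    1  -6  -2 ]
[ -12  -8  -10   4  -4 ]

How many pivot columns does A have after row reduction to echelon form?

5

Row reduce to echelon form.
R2 ← R2 − (7/10)·R1: [0, 23/5, -13/10, -6, 1/5]
R3 ← R3 + (1/5)·R1: [0, -18/5, 9/5, 10, -36/5]
R4 ← R4 − (1/2)·R1: [0, -1, -7/2, -6, -4]
R5 ← R5 + (6/5)·R1: [0, -28/5, 4/5, 4, 4/5]
R3 ← R3 + (18/23)·R2: [0, 0, 18/23, 122/23, -162/23]
R4 ← R4 + (5/23)·R2: [0, 0, -87/23, -168/23, -91/23]
R5 ← R5 + (28/23)·R2: [0, 0, -18/23, -76/23, 24/23]
R4 ← R4 + (29/6)·R3: [0, 0, 0, 55/3, -38]
R5 ← R5 + R3: [0, 0, 0, 2, -6]
R5 ← R5 − (6/55)·R4: [0, 0, 0, 0, -102/55]
Echelon form has 5 nonzero rows, so rank(A) = 5.
Each nonzero row contributes one pivot column: 5 pivot columns.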